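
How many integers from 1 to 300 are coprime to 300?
80

300 = 2^2 × 3 × 5^2
φ(n) = n × ∏(1 - 1/p) for each prime p dividing n
φ(300) = 300 × (1 - 1/2) × (1 - 1/3) × (1 - 1/5) = 80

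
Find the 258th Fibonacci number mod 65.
34

Matrix identity: Q^n = [[F_(n+1), F_n], [F_n, F_(n-1)]] with Q = [[1,1],[1,0]].
n = 258 = 100000010₂. Square-and-multiply, entries mod 65:
Q^1 = [[1,1],[1,0]]
Q^2 = (Q^1)² = [[2,1],[1,1]]
Q^4 = (Q^2)² = [[5,3],[3,2]]
Q^8 = (Q^4)² = [[34,21],[21,13]]
Q^16 = (Q^8)² = [[37,12],[12,25]]
Q^32 = (Q^16)² = [[18,29],[29,54]]
Q^64 = (Q^32)² = [[60,8],[8,52]]
Q^129 = (Q^64)²·Q = [[10,24],[24,51]]
Q^258 = (Q^129)² = [[26,34],[34,57]]
F_258 mod 65 = Q^258[0][1] = 34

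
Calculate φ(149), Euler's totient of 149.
148

149 = 149
φ(n) = n × ∏(1 - 1/p) for each prime p dividing n
φ(149) = 149 × (1 - 1/149) = 148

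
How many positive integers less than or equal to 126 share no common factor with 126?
36

126 = 2 × 3^2 × 7
φ(n) = n × ∏(1 - 1/p) for each prime p dividing n
φ(126) = 126 × (1 - 1/2) × (1 - 1/3) × (1 - 1/7) = 36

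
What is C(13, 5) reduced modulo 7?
6

Using Lucas' theorem:
Write n=13 and k=5 in base 7:
n in base 7: [1, 6]
k in base 7: [0, 5]
C(13,5) mod 7 = ∏ C(n_i, k_i) mod 7
Digit binomials (mod 7): C(1,0) = 1; C(6,5) = 6
Product: 1 × 6 = 6 ≡ 6 (mod 7)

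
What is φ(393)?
260

393 = 3 × 131
φ(n) = n × ∏(1 - 1/p) for each prime p dividing n
φ(393) = 393 × (1 - 1/3) × (1 - 1/131) = 260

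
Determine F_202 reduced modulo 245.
76

Matrix identity: Q^n = [[F_(n+1), F_n], [F_n, F_(n-1)]] with Q = [[1,1],[1,0]].
n = 202 = 11001010₂. Square-and-multiply, entries mod 245:
Q^1 = [[1,1],[1,0]]
Q^3 = (Q^1)²·Q = [[3,2],[2,1]]
Q^6 = (Q^3)² = [[13,8],[8,5]]
Q^12 = (Q^6)² = [[233,144],[144,89]]
Q^25 = (Q^12)²·Q = [[118,55],[55,63]]
Q^50 = (Q^25)² = [[44,155],[155,134]]
Q^101 = (Q^50)²·Q = [[141,236],[236,150]]
Q^202 = (Q^101)² = [[117,76],[76,41]]
F_202 mod 245 = Q^202[0][1] = 76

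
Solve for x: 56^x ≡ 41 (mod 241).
66

Baby-step giant-step with step n = ⌈√241⌉ = 16.
Baby steps 56^j mod 241 (j:value) for j=0..15: 0:1, 1:56, 2:3, 3:168, 4:9, 5:22, 6:27, 7:66, 8:81, 9:198, 10:2, 11:112, 12:6, 13:95, 14:18, 15:44.
Giant-step multiplier: 56^(-16) ≡ 56^(240-16) = 56^224 ≡ 183 (mod 241).
Giant steps γ_i = 41·183^i mod 241: γ_0=41, γ_1=32, γ_2=72, γ_3=162, γ_4=3 (in table at j=2).
x = i·n + j = 4·16 + 2 = 66.
Check: 56^66 ≡ 41 (mod 241).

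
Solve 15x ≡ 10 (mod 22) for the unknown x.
x ≡ 8 (mod 22)

gcd(15, 22) = 1, which divides 10, so solutions exist.
Find 15^(-1) mod 22 by the extended Euclidean algorithm:
22 = 1 × 15 + 7  ⟹  7 = (1)·22 + (-1)·15
15 = 2 × 7 + 1  ⟹  1 = (-2)·22 + (3)·15
So (3)·15 ≡ 1 (mod 22), i.e. 15^(-1) ≡ 3 (mod 22).
x ≡ 3 × 10 = 30 ≡ 8 (mod 22).
Check: 15 × 8 = 120 ≡ 10 (mod 22).
Unique solution: x ≡ 8 (mod 22)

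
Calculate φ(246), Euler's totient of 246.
80

246 = 2 × 3 × 41
φ(n) = n × ∏(1 - 1/p) for each prime p dividing n
φ(246) = 246 × (1 - 1/2) × (1 - 1/3) × (1 - 1/41) = 80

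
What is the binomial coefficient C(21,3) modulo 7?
0

Using Lucas' theorem:
Write n=21 and k=3 in base 7:
n in base 7: [3, 0]
k in base 7: [0, 3]
C(21,3) mod 7 = ∏ C(n_i, k_i) mod 7
Digit binomials (mod 7): C(3,0) = 1; C(0,3) = 0 (k_i > n_i)
Product: 1 × 0 = 0 ≡ 0 (mod 7)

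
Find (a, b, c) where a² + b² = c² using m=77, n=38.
(4485, 5852, 7373)

Euclid's formula: a = m² - n², b = 2mn, c = m² + n²
m = 77, n = 38
a = 77² - 38² = 5929 - 1444 = 4485
b = 2 × 77 × 38 = 5852
c = 77² + 38² = 5929 + 1444 = 7373
Verification: 4485² + 5852² = 20115225 + 34245904 = 54361129 = 7373² ✓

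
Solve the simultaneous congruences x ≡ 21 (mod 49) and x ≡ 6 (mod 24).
462

Using Chinese Remainder Theorem:
M = 49 × 24 = 1176
M1 = 24, M2 = 49
y1 = 24^(-1) mod 49 = 47
y2 = 49^(-1) mod 24 = 1
x = (21×24×47 + 6×49×1) mod 1176 = 462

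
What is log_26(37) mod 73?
16

Baby-step giant-step with step n = ⌈√73⌉ = 9.
Baby steps 26^j mod 73 (j:value) for j=0..8: 0:1, 1:26, 2:19, 3:56, 4:69, 5:42, 6:70, 7:68, 8:16.
Giant-step multiplier: 26^(-9) ≡ 26^(72-9) = 26^63 ≡ 63 (mod 73).
Giant steps γ_i = 37·63^i mod 73: γ_0=37, γ_1=68 (in table at j=7).
x = i·n + j = 1·9 + 7 = 16.
Check: 26^16 ≡ 37 (mod 73).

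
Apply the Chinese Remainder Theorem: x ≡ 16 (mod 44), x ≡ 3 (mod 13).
16

Using Chinese Remainder Theorem:
M = 44 × 13 = 572
M1 = 13, M2 = 44
y1 = 13^(-1) mod 44 = 17
y2 = 44^(-1) mod 13 = 8
x = (16×13×17 + 3×44×8) mod 572 = 16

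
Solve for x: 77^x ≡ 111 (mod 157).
150

Baby-step giant-step with step n = ⌈√157⌉ = 13.
Baby steps 77^j mod 157 (j:value) for j=0..12: 0:1, 1:77, 2:120, 3:134, 4:113, 5:66, 6:58, 7:70, 8:52, 9:79, 10:117, 11:60, 12:67.
Giant-step multiplier: 77^(-13) ≡ 77^(156-13) = 77^143 ≡ 107 (mod 157).
Giant steps γ_i = 111·107^i mod 157: γ_0=111, γ_1=102, γ_2=81, γ_3=32, γ_4=127, γ_5=87, γ_6=46, γ_7=55, γ_8=76, γ_9=125, γ_10=30, γ_11=70 (in table at j=7).
x = i·n + j = 11·13 + 7 = 150.
Check: 77^150 ≡ 111 (mod 157).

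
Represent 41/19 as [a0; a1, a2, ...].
[2; 6, 3]

Euclidean algorithm steps:
41 = 2 × 19 + 3
19 = 6 × 3 + 1
3 = 3 × 1 + 0
Continued fraction: [2; 6, 3]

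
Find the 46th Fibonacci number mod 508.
107

Matrix identity: Q^n = [[F_(n+1), F_n], [F_n, F_(n-1)]] with Q = [[1,1],[1,0]].
n = 46 = 101110₂. Square-and-multiply, entries mod 508:
Q^1 = [[1,1],[1,0]]
Q^2 = (Q^1)² = [[2,1],[1,1]]
Q^5 = (Q^2)²·Q = [[8,5],[5,3]]
Q^11 = (Q^5)²·Q = [[144,89],[89,55]]
Q^23 = (Q^11)²·Q = [[140,209],[209,439]]
Q^46 = (Q^23)² = [[289,107],[107,182]]
F_46 mod 508 = Q^46[0][1] = 107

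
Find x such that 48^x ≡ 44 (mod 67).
49

Baby-step giant-step with step n = ⌈√67⌉ = 9.
Baby steps 48^j mod 67 (j:value) for j=0..8: 0:1, 1:48, 2:26, 3:42, 4:6, 5:20, 6:22, 7:51, 8:36.
Giant-step multiplier: 48^(-9) ≡ 48^(66-9) = 48^57 ≡ 43 (mod 67).
Giant steps γ_i = 44·43^i mod 67: γ_0=44, γ_1=16, γ_2=18, γ_3=37, γ_4=50, γ_5=6 (in table at j=4).
x = i·n + j = 5·9 + 4 = 49.
Check: 48^49 ≡ 44 (mod 67).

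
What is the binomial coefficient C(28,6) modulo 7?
0

Using Lucas' theorem:
Write n=28 and k=6 in base 7:
n in base 7: [4, 0]
k in base 7: [0, 6]
C(28,6) mod 7 = ∏ C(n_i, k_i) mod 7
Digit binomials (mod 7): C(4,0) = 1; C(0,6) = 0 (k_i > n_i)
Product: 1 × 0 = 0 ≡ 0 (mod 7)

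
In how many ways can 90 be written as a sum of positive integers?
56634173

p(n) counts ways to write n as a sum of positive integers (order ignored).
Euler's pentagonal recurrence: p(k) = p(k-1) + p(k-2) - p(k-5) - p(k-7) + p(k-12) + p(k-15) - ... (offsets j(3j∓1)/2, signs ++--, p(0)=1, p(<0)=0).
DP table for k = 0..89: p(0)=1, p(1)=1, p(2)=2, p(3)=3, p(4)=5, p(5)=7, p(6)=11, p(7)=15, p(8)=22, p(9)=30, p(10)=42, p(11)=56, p(12)=77, p(13)=101, p(14)=135, p(15)=176, p(16)=231, p(17)=297, p(18)=385, p(19)=490, p(20)=627, p(21)=792, p(22)=1002, p(23)=1255, p(24)=1575, p(25)=1958, p(26)=2436, p(27)=3010, p(28)=3718, p(29)=4565, p(30)=5604, p(31)=6842, p(32)=8349, p(33)=10143, p(34)=12310, p(35)=14883, p(36)=17977, p(37)=21637, p(38)=26015, p(39)=31185, p(40)=37338, p(41)=44583, p(42)=53174, p(43)=63261, p(44)=75175, p(45)=89134, p(46)=105558, p(47)=124754, p(48)=147273, p(49)=173525, p(50)=204226, p(51)=239943, p(52)=281589, p(53)=329931, p(54)=386155, p(55)=451276, p(56)=526823, p(57)=614154, p(58)=715220, p(59)=831820, p(60)=966467, p(61)=1121505, p(62)=1300156, p(63)=1505499, p(64)=1741630, p(65)=2012558, p(66)=2323520, p(67)=2679689, p(68)=3087735, p(69)=3554345, p(70)=4087968, p(71)=4697205, p(72)=5392783, p(73)=6185689, p(74)=7089500, p(75)=8118264, p(76)=9289091, p(77)=10619863, p(78)=12132164, p(79)=13848650, p(80)=15796476, p(81)=18004327, p(82)=20506255, p(83)=23338469, p(84)=26543660, p(85)=30167357, p(86)=34262962, p(87)=38887673, p(88)=44108109, p(89)=49995925.
Final step: p(90) = p(89) + p(88) - p(85) - p(83) + p(78) + p(75) - p(68) - p(64) + p(55) + p(50) - p(39) - p(33) + p(20) + p(13)
= 49995925 + 44108109 - 30167357 - 23338469 + 12132164 + 8118264 - 3087735 - 1741630 + 451276 + 204226 - 31185 - 10143 + 627 + 101
= 56634173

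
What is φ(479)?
478

479 = 479
φ(n) = n × ∏(1 - 1/p) for each prime p dividing n
φ(479) = 479 × (1 - 1/479) = 478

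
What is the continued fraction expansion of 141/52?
[2; 1, 2, 2, 7]

Euclidean algorithm steps:
141 = 2 × 52 + 37
52 = 1 × 37 + 15
37 = 2 × 15 + 7
15 = 2 × 7 + 1
7 = 7 × 1 + 0
Continued fraction: [2; 1, 2, 2, 7]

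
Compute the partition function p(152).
49686288421

p(n) counts ways to write n as a sum of positive integers (order ignored).
Euler's pentagonal recurrence: p(k) = p(k-1) + p(k-2) - p(k-5) - p(k-7) + p(k-12) + p(k-15) - ... (offsets j(3j∓1)/2, signs ++--, p(0)=1, p(<0)=0).
DP table for k = 0..151: p(0)=1, p(1)=1, p(2)=2, p(3)=3, p(4)=5, p(5)=7, p(6)=11, p(7)=15, p(8)=22, p(9)=30, p(10)=42, p(11)=56, p(12)=77, p(13)=101, p(14)=135, p(15)=176, p(16)=231, p(17)=297, p(18)=385, p(19)=490, p(20)=627, p(21)=792, p(22)=1002, p(23)=1255, p(24)=1575, p(25)=1958, p(26)=2436, p(27)=3010, p(28)=3718, p(29)=4565, p(30)=5604, p(31)=6842, p(32)=8349, p(33)=10143, p(34)=12310, p(35)=14883, p(36)=17977, p(37)=21637, p(38)=26015, p(39)=31185, p(40)=37338, p(41)=44583, p(42)=53174, p(43)=63261, p(44)=75175, p(45)=89134, p(46)=105558, p(47)=124754, p(48)=147273, p(49)=173525, p(50)=204226, p(51)=239943, p(52)=281589, p(53)=329931, p(54)=386155, p(55)=451276, p(56)=526823, p(57)=614154, p(58)=715220, p(59)=831820, p(60)=966467, p(61)=1121505, p(62)=1300156, p(63)=1505499, p(64)=1741630, p(65)=2012558, p(66)=2323520, p(67)=2679689, p(68)=3087735, p(69)=3554345, p(70)=4087968, p(71)=4697205, p(72)=5392783, p(73)=6185689, p(74)=7089500, p(75)=8118264, p(76)=9289091, p(77)=10619863, p(78)=12132164, p(79)=13848650, p(80)=15796476, p(81)=18004327, p(82)=20506255, p(83)=23338469, p(84)=26543660, p(85)=30167357, p(86)=34262962, p(87)=38887673, p(88)=44108109, p(89)=49995925, p(90)=56634173, p(91)=64112359, p(92)=72533807, p(93)=82010177, p(94)=92669720, p(95)=104651419, p(96)=118114304, p(97)=133230930, p(98)=150198136, p(99)=169229875, p(100)=190569292, p(101)=214481126, p(102)=241265379, p(103)=271248950, p(104)=304801365, p(105)=342325709, p(106)=384276336, p(107)=431149389, p(108)=483502844, p(109)=541946240, p(110)=607163746, p(111)=679903203, p(112)=761002156, p(113)=851376628, p(114)=952050665, p(115)=1064144451, p(116)=1188908248, p(117)=1327710076, p(118)=1482074143, p(119)=1653668665, p(120)=1844349560, p(121)=2056148051, p(122)=2291320912, p(123)=2552338241, p(124)=2841940500, p(125)=3163127352, p(126)=3519222692, p(127)=3913864295, p(128)=4351078600, p(129)=4835271870, p(130)=5371315400, p(131)=5964539504, p(132)=6620830889, p(133)=7346629512, p(134)=8149040695, p(135)=9035836076, p(136)=10015581680, p(137)=11097645016, p(138)=12292341831, p(139)=13610949895, p(140)=15065878135, p(141)=16670689208, p(142)=18440293320, p(143)=20390982757, p(144)=22540654445, p(145)=24908858009, p(146)=27517052599, p(147)=30388671978, p(148)=33549419497, p(149)=37027355200, p(150)=40853235313, p(151)=45060624582.
Final step: p(152) = p(151) + p(150) - p(147) - p(145) + p(140) + p(137) - p(130) - p(126) + p(117) + p(112) - p(101) - p(95) + p(82) + p(75) - p(60) - p(52) + p(35) + p(26) - p(7)
= 45060624582 + 40853235313 - 30388671978 - 24908858009 + 15065878135 + 11097645016 - 5371315400 - 3519222692 + 1327710076 + 761002156 - 214481126 - 104651419 + 20506255 + 8118264 - 966467 - 281589 + 14883 + 2436 - 15
= 49686288421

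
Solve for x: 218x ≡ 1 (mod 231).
71

gcd(218, 231) = 1, so the inverse exists.
Extended Euclidean algorithm on (231, 218):
231 = 1 × 218 + 13  ⟹  13 = (1)·231 + (-1)·218
218 = 16 × 13 + 10  ⟹  10 = (-16)·231 + (17)·218
13 = 1 × 10 + 3  ⟹  3 = (17)·231 + (-18)·218
10 = 3 × 3 + 1  ⟹  1 = (-67)·231 + (71)·218
So (71)·218 ≡ 1 (mod 231), i.e. 218^(-1) ≡ 71 (mod 231).
Check: 218 × 71 = 15478 ≡ 1 (mod 231)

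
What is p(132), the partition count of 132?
6620830889

p(n) counts ways to write n as a sum of positive integers (order ignored).
Euler's pentagonal recurrence: p(k) = p(k-1) + p(k-2) - p(k-5) - p(k-7) + p(k-12) + p(k-15) - ... (offsets j(3j∓1)/2, signs ++--, p(0)=1, p(<0)=0).
DP table for k = 0..131: p(0)=1, p(1)=1, p(2)=2, p(3)=3, p(4)=5, p(5)=7, p(6)=11, p(7)=15, p(8)=22, p(9)=30, p(10)=42, p(11)=56, p(12)=77, p(13)=101, p(14)=135, p(15)=176, p(16)=231, p(17)=297, p(18)=385, p(19)=490, p(20)=627, p(21)=792, p(22)=1002, p(23)=1255, p(24)=1575, p(25)=1958, p(26)=2436, p(27)=3010, p(28)=3718, p(29)=4565, p(30)=5604, p(31)=6842, p(32)=8349, p(33)=10143, p(34)=12310, p(35)=14883, p(36)=17977, p(37)=21637, p(38)=26015, p(39)=31185, p(40)=37338, p(41)=44583, p(42)=53174, p(43)=63261, p(44)=75175, p(45)=89134, p(46)=105558, p(47)=124754, p(48)=147273, p(49)=173525, p(50)=204226, p(51)=239943, p(52)=281589, p(53)=329931, p(54)=386155, p(55)=451276, p(56)=526823, p(57)=614154, p(58)=715220, p(59)=831820, p(60)=966467, p(61)=1121505, p(62)=1300156, p(63)=1505499, p(64)=1741630, p(65)=2012558, p(66)=2323520, p(67)=2679689, p(68)=3087735, p(69)=3554345, p(70)=4087968, p(71)=4697205, p(72)=5392783, p(73)=6185689, p(74)=7089500, p(75)=8118264, p(76)=9289091, p(77)=10619863, p(78)=12132164, p(79)=13848650, p(80)=15796476, p(81)=18004327, p(82)=20506255, p(83)=23338469, p(84)=26543660, p(85)=30167357, p(86)=34262962, p(87)=38887673, p(88)=44108109, p(89)=49995925, p(90)=56634173, p(91)=64112359, p(92)=72533807, p(93)=82010177, p(94)=92669720, p(95)=104651419, p(96)=118114304, p(97)=133230930, p(98)=150198136, p(99)=169229875, p(100)=190569292, p(101)=214481126, p(102)=241265379, p(103)=271248950, p(104)=304801365, p(105)=342325709, p(106)=384276336, p(107)=431149389, p(108)=483502844, p(109)=541946240, p(110)=607163746, p(111)=679903203, p(112)=761002156, p(113)=851376628, p(114)=952050665, p(115)=1064144451, p(116)=1188908248, p(117)=1327710076, p(118)=1482074143, p(119)=1653668665, p(120)=1844349560, p(121)=2056148051, p(122)=2291320912, p(123)=2552338241, p(124)=2841940500, p(125)=3163127352, p(126)=3519222692, p(127)=3913864295, p(128)=4351078600, p(129)=4835271870, p(130)=5371315400, p(131)=5964539504.
Final step: p(132) = p(131) + p(130) - p(127) - p(125) + p(120) + p(117) - p(110) - p(106) + p(97) + p(92) - p(81) - p(75) + p(62) + p(55) - p(40) - p(32) + p(15) + p(6)
= 5964539504 + 5371315400 - 3913864295 - 3163127352 + 1844349560 + 1327710076 - 607163746 - 384276336 + 133230930 + 72533807 - 18004327 - 8118264 + 1300156 + 451276 - 37338 - 8349 + 176 + 11
= 6620830889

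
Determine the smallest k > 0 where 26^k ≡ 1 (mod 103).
51

103 is prime, so ord(26) divides φ(103) = 102.
Divisors of 102: 1, 2, 3, 6, 17, 34, 51, 102.
Repeated squaring: 26^1 ≡ 26, 26^2 ≡ 58, 26^4 ≡ 68, 26^8 ≡ 92, 26^16 ≡ 18, 26^32 ≡ 15, 26^64 ≡ 19 (mod 103).
Test 26^d mod 103 for each divisor d in increasing order:
26^1 ≡ 26
26^2 ≡ 58
26^3 = 26^2·26^1 ≡ 66
26^6 = 26^4·26^2 ≡ 30
26^17 = 26^16·26^1 ≡ 56
26^34 = 26^32·26^2 ≡ 46
26^51 = 26^32·26^16·26^2·26^1 ≡ 1  ← first divisor giving 1
The order is 51.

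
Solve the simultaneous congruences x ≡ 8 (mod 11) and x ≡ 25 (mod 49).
74

Using Chinese Remainder Theorem:
M = 11 × 49 = 539
M1 = 49, M2 = 11
y1 = 49^(-1) mod 11 = 9
y2 = 11^(-1) mod 49 = 9
x = (8×49×9 + 25×11×9) mod 539 = 74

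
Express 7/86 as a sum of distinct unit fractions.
1/13 + 1/224 + 1/125216

Greedy algorithm:
7/86: ceiling(86/7) = 13, use 1/13
5/1118: ceiling(1118/5) = 224, use 1/224
1/125216: ceiling(125216/1) = 125216, use 1/125216
Result: 7/86 = 1/13 + 1/224 + 1/125216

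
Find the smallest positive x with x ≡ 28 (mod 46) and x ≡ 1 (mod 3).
28

Using Chinese Remainder Theorem:
M = 46 × 3 = 138
M1 = 3, M2 = 46
y1 = 3^(-1) mod 46 = 31
y2 = 46^(-1) mod 3 = 1
x = (28×3×31 + 1×46×1) mod 138 = 28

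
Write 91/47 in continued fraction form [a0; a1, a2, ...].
[1; 1, 14, 1, 2]

Euclidean algorithm steps:
91 = 1 × 47 + 44
47 = 1 × 44 + 3
44 = 14 × 3 + 2
3 = 1 × 2 + 1
2 = 2 × 1 + 0
Continued fraction: [1; 1, 14, 1, 2]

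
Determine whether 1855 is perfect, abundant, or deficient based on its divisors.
deficient

Proper divisors of 1855: sum = 1 + 5 + 7 + 35 + 53 + 265 + 371 = 737
Since 737 < 1855, 1855 is deficient.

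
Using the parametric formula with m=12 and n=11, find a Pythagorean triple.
(23, 264, 265)

Euclid's formula: a = m² - n², b = 2mn, c = m² + n²
m = 12, n = 11
a = 12² - 11² = 144 - 121 = 23
b = 2 × 12 × 11 = 264
c = 12² + 11² = 144 + 121 = 265
Verification: 23² + 264² = 529 + 69696 = 70225 = 265² ✓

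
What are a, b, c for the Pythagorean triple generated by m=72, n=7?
(5135, 1008, 5233)

Euclid's formula: a = m² - n², b = 2mn, c = m² + n²
m = 72, n = 7
a = 72² - 7² = 5184 - 49 = 5135
b = 2 × 72 × 7 = 1008
c = 72² + 7² = 5184 + 49 = 5233
Verification: 5135² + 1008² = 26368225 + 1016064 = 27384289 = 5233² ✓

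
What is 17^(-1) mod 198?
35

gcd(17, 198) = 1, so the inverse exists.
Extended Euclidean algorithm on (198, 17):
198 = 11 × 17 + 11  ⟹  11 = (1)·198 + (-11)·17
17 = 1 × 11 + 6  ⟹  6 = (-1)·198 + (12)·17
11 = 1 × 6 + 5  ⟹  5 = (2)·198 + (-23)·17
6 = 1 × 5 + 1  ⟹  1 = (-3)·198 + (35)·17
So (35)·17 ≡ 1 (mod 198), i.e. 17^(-1) ≡ 35 (mod 198).
Check: 17 × 35 = 595 ≡ 1 (mod 198)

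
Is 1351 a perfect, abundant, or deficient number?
deficient

Proper divisors of 1351: sum = 1 + 7 + 193 = 201
Since 201 < 1351, 1351 is deficient.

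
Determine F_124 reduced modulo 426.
291

Matrix identity: Q^n = [[F_(n+1), F_n], [F_n, F_(n-1)]] with Q = [[1,1],[1,0]].
n = 124 = 1111100₂. Square-and-multiply, entries mod 426:
Q^1 = [[1,1],[1,0]]
Q^3 = (Q^1)²·Q = [[3,2],[2,1]]
Q^7 = (Q^3)²·Q = [[21,13],[13,8]]
Q^15 = (Q^7)²·Q = [[135,184],[184,377]]
Q^31 = (Q^15)²·Q = [[171,109],[109,62]]
Q^62 = (Q^31)² = [[226,263],[263,389]]
Q^124 = (Q^62)² = [[113,291],[291,248]]
F_124 mod 426 = Q^124[0][1] = 291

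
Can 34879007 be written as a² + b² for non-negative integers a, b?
Not possible

Factorization: 34879007 = 61 × 83^3
By Fermat: n is sum of two squares iff every prime p ≡ 3 (mod 4) appears to even power.
Prime(s) ≡ 3 (mod 4) with odd exponent: [(83, 3)]
Therefore 34879007 cannot be expressed as a² + b².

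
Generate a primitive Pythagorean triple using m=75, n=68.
(1001, 10200, 10249)

Euclid's formula: a = m² - n², b = 2mn, c = m² + n²
m = 75, n = 68
a = 75² - 68² = 5625 - 4624 = 1001
b = 2 × 75 × 68 = 10200
c = 75² + 68² = 5625 + 4624 = 10249
Verification: 1001² + 10200² = 1002001 + 104040000 = 105042001 = 10249² ✓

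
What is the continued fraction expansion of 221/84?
[2; 1, 1, 1, 2, 2, 4]

Euclidean algorithm steps:
221 = 2 × 84 + 53
84 = 1 × 53 + 31
53 = 1 × 31 + 22
31 = 1 × 22 + 9
22 = 2 × 9 + 4
9 = 2 × 4 + 1
4 = 4 × 1 + 0
Continued fraction: [2; 1, 1, 1, 2, 2, 4]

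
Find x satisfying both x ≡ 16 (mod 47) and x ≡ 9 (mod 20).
909

Using Chinese Remainder Theorem:
M = 47 × 20 = 940
M1 = 20, M2 = 47
y1 = 20^(-1) mod 47 = 40
y2 = 47^(-1) mod 20 = 3
x = (16×20×40 + 9×47×3) mod 940 = 909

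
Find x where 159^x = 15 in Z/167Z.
25

Baby-step giant-step with step n = ⌈√167⌉ = 13.
Baby steps 159^j mod 167 (j:value) for j=0..12: 0:1, 1:159, 2:64, 3:156, 4:88, 5:131, 6:121, 7:34, 8:62, 9:5, 10:127, 11:153, 12:112.
Giant-step multiplier: 159^(-13) ≡ 159^(166-13) = 159^153 ≡ 52 (mod 167).
Giant steps γ_i = 15·52^i mod 167: γ_0=15, γ_1=112 (in table at j=12).
x = i·n + j = 1·13 + 12 = 25.
Check: 159^25 ≡ 15 (mod 167).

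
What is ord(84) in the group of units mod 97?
96

97 is prime, so ord(84) divides φ(97) = 96.
Divisors of 96: 1, 2, 3, 4, 6, 8, 12, 16, 24, 32, 48, 96.
Repeated squaring: 84^1 ≡ 84, 84^2 ≡ 72, 84^4 ≡ 43, 84^8 ≡ 6, 84^16 ≡ 36, 84^32 ≡ 35, 84^64 ≡ 61 (mod 97).
Test 84^d mod 97 for each divisor d in increasing order:
84^1 ≡ 84
84^2 ≡ 72
84^3 = 84^2·84^1 ≡ 34
84^4 ≡ 43
84^6 = 84^4·84^2 ≡ 89
84^8 ≡ 6
84^12 = 84^8·84^4 ≡ 64
84^16 ≡ 36
84^24 = 84^16·84^8 ≡ 22
84^32 ≡ 35
84^48 = 84^32·84^16 ≡ 96
84^96 = 84^64·84^32 ≡ 1  ← first divisor giving 1
The order is 96.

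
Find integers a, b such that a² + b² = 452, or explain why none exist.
14² + 16² (a=14, b=16)

Factorization: 452 = 2^2 × 113
By Fermat: n is sum of two squares iff every prime p ≡ 3 (mod 4) appears to even power.
All primes ≡ 3 (mod 4) appear to even power.
Search a = 0, 1, 2, … for 452 - a² a perfect square: first hit at a = 14: 452 - 196 = 256 = 16².
452 = 14² + 16² = 196 + 256 ✓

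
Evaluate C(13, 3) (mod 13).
0

Using Lucas' theorem:
Write n=13 and k=3 in base 13:
n in base 13: [1, 0]
k in base 13: [0, 3]
C(13,3) mod 13 = ∏ C(n_i, k_i) mod 13
Digit binomials (mod 13): C(1,0) = 1; C(0,3) = 0 (k_i > n_i)
Product: 1 × 0 = 0 ≡ 0 (mod 13)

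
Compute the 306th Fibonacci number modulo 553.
71

Matrix identity: Q^n = [[F_(n+1), F_n], [F_n, F_(n-1)]] with Q = [[1,1],[1,0]].
n = 306 = 100110010₂. Square-and-multiply, entries mod 553:
Q^1 = [[1,1],[1,0]]
Q^2 = (Q^1)² = [[2,1],[1,1]]
Q^4 = (Q^2)² = [[5,3],[3,2]]
Q^9 = (Q^4)²·Q = [[55,34],[34,21]]
Q^19 = (Q^9)²·Q = [[129,310],[310,372]]
Q^38 = (Q^19)² = [[482,470],[470,12]]
Q^76 = (Q^38)² = [[317,473],[473,397]]
Q^153 = (Q^76)²·Q = [[552,160],[160,392]]
Q^306 = (Q^153)² = [[163,71],[71,92]]
F_306 mod 553 = Q^306[0][1] = 71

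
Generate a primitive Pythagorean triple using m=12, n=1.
(143, 24, 145)

Euclid's formula: a = m² - n², b = 2mn, c = m² + n²
m = 12, n = 1
a = 12² - 1² = 144 - 1 = 143
b = 2 × 12 × 1 = 24
c = 12² + 1² = 144 + 1 = 145
Verification: 143² + 24² = 20449 + 576 = 21025 = 145² ✓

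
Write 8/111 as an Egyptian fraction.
1/14 + 1/1554

Greedy algorithm:
8/111: ceiling(111/8) = 14, use 1/14
1/1554: ceiling(1554/1) = 1554, use 1/1554
Result: 8/111 = 1/14 + 1/1554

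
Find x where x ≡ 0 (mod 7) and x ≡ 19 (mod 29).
77

Using Chinese Remainder Theorem:
M = 7 × 29 = 203
M1 = 29, M2 = 7
y1 = 29^(-1) mod 7 = 1
y2 = 7^(-1) mod 29 = 25
x = (0×29×1 + 19×7×25) mod 203 = 77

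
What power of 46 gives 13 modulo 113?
30

Baby-step giant-step with step n = ⌈√113⌉ = 11.
Baby steps 46^j mod 113 (j:value) for j=0..10: 0:1, 1:46, 2:82, 3:43, 4:57, 5:23, 6:41, 7:78, 8:85, 9:68, 10:77.
Giant-step multiplier: 46^(-11) ≡ 46^(112-11) = 46^101 ≡ 29 (mod 113).
Giant steps γ_i = 13·29^i mod 113: γ_0=13, γ_1=38, γ_2=85 (in table at j=8).
x = i·n + j = 2·11 + 8 = 30.
Check: 46^30 ≡ 13 (mod 113).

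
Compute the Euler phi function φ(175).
120

175 = 5^2 × 7
φ(n) = n × ∏(1 - 1/p) for each prime p dividing n
φ(175) = 175 × (1 - 1/5) × (1 - 1/7) = 120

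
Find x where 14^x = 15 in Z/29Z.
15

Baby-step giant-step with step n = ⌈√29⌉ = 6.
Baby steps 14^j mod 29 (j:value) for j=0..5: 0:1, 1:14, 2:22, 3:18, 4:20, 5:19.
Giant-step multiplier: 14^(-6) ≡ 14^(28-6) = 14^22 ≡ 6 (mod 29).
Giant steps γ_i = 15·6^i mod 29: γ_0=15, γ_1=3, γ_2=18 (in table at j=3).
x = i·n + j = 2·6 + 3 = 15.
Check: 14^15 ≡ 15 (mod 29).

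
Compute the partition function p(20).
627

p(n) counts ways to write n as a sum of positive integers (order ignored).
Euler's pentagonal recurrence: p(k) = p(k-1) + p(k-2) - p(k-5) - p(k-7) + p(k-12) + p(k-15) - ... (offsets j(3j∓1)/2, signs ++--, p(0)=1, p(<0)=0).
DP table for k = 0..19: p(0)=1, p(1)=1, p(2)=2, p(3)=3, p(4)=5, p(5)=7, p(6)=11, p(7)=15, p(8)=22, p(9)=30, p(10)=42, p(11)=56, p(12)=77, p(13)=101, p(14)=135, p(15)=176, p(16)=231, p(17)=297, p(18)=385, p(19)=490.
Final step: p(20) = p(19) + p(18) - p(15) - p(13) + p(8) + p(5)
= 490 + 385 - 176 - 101 + 22 + 7
= 627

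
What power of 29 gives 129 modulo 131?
116

Baby-step giant-step with step n = ⌈√131⌉ = 12.
Baby steps 29^j mod 131 (j:value) for j=0..11: 0:1, 1:29, 2:55, 3:23, 4:12, 5:86, 6:5, 7:14, 8:13, 9:115, 10:60, 11:37.
Giant-step multiplier: 29^(-12) ≡ 29^(130-12) = 29^118 ≡ 21 (mod 131).
Giant steps γ_i = 129·21^i mod 131: γ_0=129, γ_1=89, γ_2=35, γ_3=80, γ_4=108, γ_5=41, γ_6=75, γ_7=3, γ_8=63, γ_9=13 (in table at j=8).
x = i·n + j = 9·12 + 8 = 116.
Check: 29^116 ≡ 129 (mod 131).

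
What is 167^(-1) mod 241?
127

gcd(167, 241) = 1, so the inverse exists.
Extended Euclidean algorithm on (241, 167):
241 = 1 × 167 + 74  ⟹  74 = (1)·241 + (-1)·167
167 = 2 × 74 + 19  ⟹  19 = (-2)·241 + (3)·167
74 = 3 × 19 + 17  ⟹  17 = (7)·241 + (-10)·167
19 = 1 × 17 + 2  ⟹  2 = (-9)·241 + (13)·167
17 = 8 × 2 + 1  ⟹  1 = (79)·241 + (-114)·167
So (-114)·167 ≡ 1 (mod 241), i.e. 167^(-1) ≡ -114 ≡ 127 (mod 241).
Check: 167 × 127 = 21209 ≡ 1 (mod 241)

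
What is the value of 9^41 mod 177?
135

Repeated squaring. Binary of 41 = 101001.
9^1 ≡ 9 (mod 177); 9^2 ≡ 81 (mod 177); 9^4 ≡ 12 (mod 177); 9^8 ≡ 144 (mod 177); 9^16 ≡ 27 (mod 177); 9^32 ≡ 21 (mod 177)
9^41 = 9^1 × 9^8 × 9^32 ≡ 135 (mod 177)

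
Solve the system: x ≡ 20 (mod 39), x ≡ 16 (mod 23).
683

Using Chinese Remainder Theorem:
M = 39 × 23 = 897
M1 = 23, M2 = 39
y1 = 23^(-1) mod 39 = 17
y2 = 39^(-1) mod 23 = 13
x = (20×23×17 + 16×39×13) mod 897 = 683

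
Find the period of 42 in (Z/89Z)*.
44

89 is prime, so ord(42) divides φ(89) = 88.
Divisors of 88: 1, 2, 4, 8, 11, 22, 44, 88.
Repeated squaring: 42^1 ≡ 42, 42^2 ≡ 73, 42^4 ≡ 78, 42^8 ≡ 32, 42^16 ≡ 45, 42^32 ≡ 67, 42^64 ≡ 39 (mod 89).
Test 42^d mod 89 for each divisor d in increasing order:
42^1 ≡ 42
42^2 ≡ 73
42^4 ≡ 78
42^8 ≡ 32
42^11 = 42^8·42^2·42^1 ≡ 34
42^22 = 42^16·42^4·42^2 ≡ 88
42^44 = 42^32·42^8·42^4 ≡ 1  ← first divisor giving 1
The order is 44.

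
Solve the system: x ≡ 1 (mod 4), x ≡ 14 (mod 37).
125

Using Chinese Remainder Theorem:
M = 4 × 37 = 148
M1 = 37, M2 = 4
y1 = 37^(-1) mod 4 = 1
y2 = 4^(-1) mod 37 = 28
x = (1×37×1 + 14×4×28) mod 148 = 125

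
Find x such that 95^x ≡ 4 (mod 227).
116

Baby-step giant-step with step n = ⌈√227⌉ = 16.
Baby steps 95^j mod 227 (j:value) for j=0..15: 0:1, 1:95, 2:172, 3:223, 4:74, 5:220, 6:16, 7:158, 8:28, 9:163, 10:49, 11:115, 12:29, 13:31, 14:221, 15:111.
Giant-step multiplier: 95^(-16) ≡ 95^(226-16) = 95^210 ≡ 108 (mod 227).
Giant steps γ_i = 4·108^i mod 227: γ_0=4, γ_1=205, γ_2=121, γ_3=129, γ_4=85, γ_5=100, γ_6=131, γ_7=74 (in table at j=4).
x = i·n + j = 7·16 + 4 = 116.
Check: 95^116 ≡ 4 (mod 227).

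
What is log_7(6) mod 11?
7

Baby-step giant-step with step n = ⌈√11⌉ = 4.
Baby steps 7^j mod 11 (j:value) for j=0..3: 0:1, 1:7, 2:5, 3:2.
Giant-step multiplier: 7^(-4) ≡ 7^(10-4) = 7^6 ≡ 4 (mod 11).
Giant steps γ_i = 6·4^i mod 11: γ_0=6, γ_1=2 (in table at j=3).
x = i·n + j = 1·4 + 3 = 7.
Check: 7^7 ≡ 6 (mod 11).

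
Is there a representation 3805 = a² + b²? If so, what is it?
18² + 59² (a=18, b=59)

Factorization: 3805 = 5 × 761
By Fermat: n is sum of two squares iff every prime p ≡ 3 (mod 4) appears to even power.
All primes ≡ 3 (mod 4) appear to even power.
Search a = 0, 1, 2, … for 3805 - a² a perfect square: first hit at a = 18: 3805 - 324 = 3481 = 59².
3805 = 18² + 59² = 324 + 3481 ✓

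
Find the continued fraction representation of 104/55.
[1; 1, 8, 6]

Euclidean algorithm steps:
104 = 1 × 55 + 49
55 = 1 × 49 + 6
49 = 8 × 6 + 1
6 = 6 × 1 + 0
Continued fraction: [1; 1, 8, 6]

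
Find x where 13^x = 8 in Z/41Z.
18

Baby-step giant-step with step n = ⌈√41⌉ = 7.
Baby steps 13^j mod 41 (j:value) for j=0..6: 0:1, 1:13, 2:5, 3:24, 4:25, 5:38, 6:2.
Giant-step multiplier: 13^(-7) ≡ 13^(40-7) = 13^33 ≡ 30 (mod 41).
Giant steps γ_i = 8·30^i mod 41: γ_0=8, γ_1=35, γ_2=25 (in table at j=4).
x = i·n + j = 2·7 + 4 = 18.
Check: 13^18 ≡ 8 (mod 41).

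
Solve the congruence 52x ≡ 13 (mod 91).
x ≡ 2 (mod 7)

gcd(52, 91) = 13, which divides 13, so solutions exist.
Divide through by 13: 4x ≡ 1 (mod 7).
Find 4^(-1) mod 7 by the extended Euclidean algorithm:
7 = 1 × 4 + 3  ⟹  3 = (1)·7 + (-1)·4
4 = 1 × 3 + 1  ⟹  1 = (-1)·7 + (2)·4
So (2)·4 ≡ 1 (mod 7), i.e. 4^(-1) ≡ 2 (mod 7).
x ≡ 2 × 1 = 2 ≡ 2 (mod 7).
Check: 52 × 2 = 104 ≡ 13 (mod 91).
x ≡ 2 (mod 7), giving 13 solutions mod 91.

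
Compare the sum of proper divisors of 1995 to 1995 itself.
deficient

Proper divisors of 1995: sum = 1 + 3 + 5 + 7 + 15 + 19 + 21 + 35 + 57 + 95 + 105 + 133 + 285 + 399 + 665 = 1845
Since 1845 < 1995, 1995 is deficient.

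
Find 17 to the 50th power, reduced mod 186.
67

Repeated squaring. Binary of 50 = 110010.
17^1 ≡ 17 (mod 186); 17^2 ≡ 103 (mod 186); 17^4 ≡ 7 (mod 186); 17^8 ≡ 49 (mod 186); 17^16 ≡ 169 (mod 186); 17^32 ≡ 103 (mod 186)
17^50 = 17^2 × 17^16 × 17^32 ≡ 67 (mod 186)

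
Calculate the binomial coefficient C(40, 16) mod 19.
0

Using Lucas' theorem:
Write n=40 and k=16 in base 19:
n in base 19: [2, 2]
k in base 19: [0, 16]
C(40,16) mod 19 = ∏ C(n_i, k_i) mod 19
Digit binomials (mod 19): C(2,0) = 1; C(2,16) = 0 (k_i > n_i)
Product: 1 × 0 = 0 ≡ 0 (mod 19)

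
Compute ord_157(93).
13

157 is prime, so ord(93) divides φ(157) = 156.
Divisors of 156: 1, 2, 3, 4, 6, 12, 13, 26, 39, 52, 78, 156.
Repeated squaring: 93^1 ≡ 93, 93^2 ≡ 14, 93^4 ≡ 39, 93^8 ≡ 108, 93^16 ≡ 46, 93^32 ≡ 75, 93^64 ≡ 130, 93^128 ≡ 101 (mod 157).
Test 93^d mod 157 for each divisor d in increasing order:
93^1 ≡ 93
93^2 ≡ 14
93^3 = 93^2·93^1 ≡ 46
93^4 ≡ 39
93^6 = 93^4·93^2 ≡ 75
93^12 = 93^8·93^4 ≡ 130
93^13 = 93^8·93^4·93^1 ≡ 1  ← first divisor giving 1
The order is 13.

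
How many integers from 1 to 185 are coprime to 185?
144

185 = 5 × 37
φ(n) = n × ∏(1 - 1/p) for each prime p dividing n
φ(185) = 185 × (1 - 1/5) × (1 - 1/37) = 144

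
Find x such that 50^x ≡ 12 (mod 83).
58

Baby-step giant-step with step n = ⌈√83⌉ = 10.
Baby steps 50^j mod 83 (j:value) for j=0..9: 0:1, 1:50, 2:10, 3:2, 4:17, 5:20, 6:4, 7:34, 8:40, 9:8.
Giant-step multiplier: 50^(-10) ≡ 50^(82-10) = 50^72 ≡ 11 (mod 83).
Giant steps γ_i = 12·11^i mod 83: γ_0=12, γ_1=49, γ_2=41, γ_3=36, γ_4=64, γ_5=40 (in table at j=8).
x = i·n + j = 5·10 + 8 = 58.
Check: 50^58 ≡ 12 (mod 83).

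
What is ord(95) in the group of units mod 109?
108

109 is prime, so ord(95) divides φ(109) = 108.
Divisors of 108: 1, 2, 3, 4, 6, 9, 12, 18, 27, 36, 54, 108.
Repeated squaring: 95^1 ≡ 95, 95^2 ≡ 87, 95^4 ≡ 48, 95^8 ≡ 15, 95^16 ≡ 7, 95^32 ≡ 49, 95^64 ≡ 3 (mod 109).
Test 95^d mod 109 for each divisor d in increasing order:
95^1 ≡ 95
95^2 ≡ 87
95^3 = 95^2·95^1 ≡ 90
95^4 ≡ 48
95^6 = 95^4·95^2 ≡ 34
95^9 = 95^8·95^1 ≡ 8
95^12 = 95^8·95^4 ≡ 66
95^18 = 95^16·95^2 ≡ 64
95^27 = 95^16·95^8·95^2·95^1 ≡ 76
95^36 = 95^32·95^4 ≡ 63
95^54 = 95^32·95^16·95^4·95^2 ≡ 108
95^108 = 95^64·95^32·95^8·95^4 ≡ 1  ← first divisor giving 1
The order is 108.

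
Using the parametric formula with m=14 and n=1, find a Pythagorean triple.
(195, 28, 197)

Euclid's formula: a = m² - n², b = 2mn, c = m² + n²
m = 14, n = 1
a = 14² - 1² = 196 - 1 = 195
b = 2 × 14 × 1 = 28
c = 14² + 1² = 196 + 1 = 197
Verification: 195² + 28² = 38025 + 784 = 38809 = 197² ✓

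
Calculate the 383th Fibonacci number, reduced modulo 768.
1

Matrix identity: Q^n = [[F_(n+1), F_n], [F_n, F_(n-1)]] with Q = [[1,1],[1,0]].
n = 383 = 101111111₂. Square-and-multiply, entries mod 768:
Q^1 = [[1,1],[1,0]]
Q^2 = (Q^1)² = [[2,1],[1,1]]
Q^5 = (Q^2)²·Q = [[8,5],[5,3]]
Q^11 = (Q^5)²·Q = [[144,89],[89,55]]
Q^23 = (Q^11)²·Q = [[288,241],[241,47]]
Q^47 = (Q^23)²·Q = [[576,481],[481,95]]
Q^95 = (Q^47)²·Q = [[384,193],[193,191]]
Q^191 = (Q^95)²·Q = [[0,385],[385,383]]
Q^383 = (Q^191)²·Q = [[0,1],[1,767]]
F_383 mod 768 = Q^383[0][1] = 1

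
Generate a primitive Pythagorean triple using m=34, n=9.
(1075, 612, 1237)

Euclid's formula: a = m² - n², b = 2mn, c = m² + n²
m = 34, n = 9
a = 34² - 9² = 1156 - 81 = 1075
b = 2 × 34 × 9 = 612
c = 34² + 9² = 1156 + 81 = 1237
Verification: 1075² + 612² = 1155625 + 374544 = 1530169 = 1237² ✓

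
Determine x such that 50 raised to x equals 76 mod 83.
65

Baby-step giant-step with step n = ⌈√83⌉ = 10.
Baby steps 50^j mod 83 (j:value) for j=0..9: 0:1, 1:50, 2:10, 3:2, 4:17, 5:20, 6:4, 7:34, 8:40, 9:8.
Giant-step multiplier: 50^(-10) ≡ 50^(82-10) = 50^72 ≡ 11 (mod 83).
Giant steps γ_i = 76·11^i mod 83: γ_0=76, γ_1=6, γ_2=66, γ_3=62, γ_4=18, γ_5=32, γ_6=20 (in table at j=5).
x = i·n + j = 6·10 + 5 = 65.
Check: 50^65 ≡ 76 (mod 83).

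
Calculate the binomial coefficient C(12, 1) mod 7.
5

Using Lucas' theorem:
Write n=12 and k=1 in base 7:
n in base 7: [1, 5]
k in base 7: [0, 1]
C(12,1) mod 7 = ∏ C(n_i, k_i) mod 7
Digit binomials (mod 7): C(1,0) = 1; C(5,1) = 5
Product: 1 × 5 = 5 ≡ 5 (mod 7)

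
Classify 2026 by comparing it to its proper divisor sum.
deficient

Proper divisors of 2026: sum = 1 + 2 + 1013 = 1016
Since 1016 < 2026, 2026 is deficient.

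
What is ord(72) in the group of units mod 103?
17

103 is prime, so ord(72) divides φ(103) = 102.
Divisors of 102: 1, 2, 3, 6, 17, 34, 51, 102.
Repeated squaring: 72^1 ≡ 72, 72^2 ≡ 34, 72^4 ≡ 23, 72^8 ≡ 14, 72^16 ≡ 93, 72^32 ≡ 100, 72^64 ≡ 9 (mod 103).
Test 72^d mod 103 for each divisor d in increasing order:
72^1 ≡ 72
72^2 ≡ 34
72^3 = 72^2·72^1 ≡ 79
72^6 = 72^4·72^2 ≡ 61
72^17 = 72^16·72^1 ≡ 1  ← first divisor giving 1
The order is 17.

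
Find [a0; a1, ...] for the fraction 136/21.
[6; 2, 10]

Euclidean algorithm steps:
136 = 6 × 21 + 10
21 = 2 × 10 + 1
10 = 10 × 1 + 0
Continued fraction: [6; 2, 10]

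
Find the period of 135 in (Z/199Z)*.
66

199 is prime, so ord(135) divides φ(199) = 198.
Divisors of 198: 1, 2, 3, 6, 9, 11, 18, 22, 33, 66, 99, 198.
Repeated squaring: 135^1 ≡ 135, 135^2 ≡ 116, 135^4 ≡ 123, 135^8 ≡ 5, 135^16 ≡ 25, 135^32 ≡ 28, 135^64 ≡ 187, 135^128 ≡ 144 (mod 199).
Test 135^d mod 199 for each divisor d in increasing order:
135^1 ≡ 135
135^2 ≡ 116
135^3 = 135^2·135^1 ≡ 138
135^6 = 135^4·135^2 ≡ 139
135^9 = 135^8·135^1 ≡ 78
135^11 = 135^8·135^2·135^1 ≡ 93
135^18 = 135^16·135^2 ≡ 114
135^22 = 135^16·135^4·135^2 ≡ 92
135^33 = 135^32·135^1 ≡ 198
135^66 = 135^64·135^2 ≡ 1  ← first divisor giving 1
The order is 66.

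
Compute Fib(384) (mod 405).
333

Matrix identity: Q^n = [[F_(n+1), F_n], [F_n, F_(n-1)]] with Q = [[1,1],[1,0]].
n = 384 = 110000000₂. Square-and-multiply, entries mod 405:
Q^1 = [[1,1],[1,0]]
Q^3 = (Q^1)²·Q = [[3,2],[2,1]]
Q^6 = (Q^3)² = [[13,8],[8,5]]
Q^12 = (Q^6)² = [[233,144],[144,89]]
Q^24 = (Q^12)² = [[100,198],[198,307]]
Q^48 = (Q^24)² = [[199,396],[396,208]]
Q^96 = (Q^48)² = [[397,387],[387,10]]
Q^192 = (Q^96)² = [[388,369],[369,19]]
Q^384 = (Q^192)² = [[370,333],[333,37]]
F_384 mod 405 = Q^384[0][1] = 333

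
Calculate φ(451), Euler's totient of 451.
400

451 = 11 × 41
φ(n) = n × ∏(1 - 1/p) for each prime p dividing n
φ(451) = 451 × (1 - 1/11) × (1 - 1/41) = 400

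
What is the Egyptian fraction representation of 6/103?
1/18 + 1/371 + 1/687834

Greedy algorithm:
6/103: ceiling(103/6) = 18, use 1/18
5/1854: ceiling(1854/5) = 371, use 1/371
1/687834: ceiling(687834/1) = 687834, use 1/687834
Result: 6/103 = 1/18 + 1/371 + 1/687834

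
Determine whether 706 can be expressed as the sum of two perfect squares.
9² + 25² (a=9, b=25)

Factorization: 706 = 2 × 353
By Fermat: n is sum of two squares iff every prime p ≡ 3 (mod 4) appears to even power.
All primes ≡ 3 (mod 4) appear to even power.
Search a = 0, 1, 2, … for 706 - a² a perfect square: first hit at a = 9: 706 - 81 = 625 = 25².
706 = 9² + 25² = 81 + 625 ✓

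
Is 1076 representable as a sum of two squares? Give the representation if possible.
20² + 26² (a=20, b=26)

Factorization: 1076 = 2^2 × 269
By Fermat: n is sum of two squares iff every prime p ≡ 3 (mod 4) appears to even power.
All primes ≡ 3 (mod 4) appear to even power.
Search a = 0, 1, 2, … for 1076 - a² a perfect square: first hit at a = 20: 1076 - 400 = 676 = 26².
1076 = 20² + 26² = 400 + 676 ✓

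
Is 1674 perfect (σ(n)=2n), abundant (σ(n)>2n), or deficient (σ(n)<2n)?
abundant

Proper divisors of 1674: sum = 1 + 2 + 3 + 6 + 9 + 18 + 27 + 31 + 54 + 62 + 93 + 186 + 279 + 558 + 837 = 2166
Since 2166 > 1674, 1674 is abundant.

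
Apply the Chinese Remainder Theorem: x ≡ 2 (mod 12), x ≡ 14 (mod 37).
14

Using Chinese Remainder Theorem:
M = 12 × 37 = 444
M1 = 37, M2 = 12
y1 = 37^(-1) mod 12 = 1
y2 = 12^(-1) mod 37 = 34
x = (2×37×1 + 14×12×34) mod 444 = 14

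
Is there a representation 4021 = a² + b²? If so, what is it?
39² + 50² (a=39, b=50)

Factorization: 4021 = 4021
By Fermat: n is sum of two squares iff every prime p ≡ 3 (mod 4) appears to even power.
All primes ≡ 3 (mod 4) appear to even power.
Search a = 0, 1, 2, … for 4021 - a² a perfect square: first hit at a = 39: 4021 - 1521 = 2500 = 50².
4021 = 39² + 50² = 1521 + 2500 ✓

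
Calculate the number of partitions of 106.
384276336

p(n) counts ways to write n as a sum of positive integers (order ignored).
Euler's pentagonal recurrence: p(k) = p(k-1) + p(k-2) - p(k-5) - p(k-7) + p(k-12) + p(k-15) - ... (offsets j(3j∓1)/2, signs ++--, p(0)=1, p(<0)=0).
DP table for k = 0..105: p(0)=1, p(1)=1, p(2)=2, p(3)=3, p(4)=5, p(5)=7, p(6)=11, p(7)=15, p(8)=22, p(9)=30, p(10)=42, p(11)=56, p(12)=77, p(13)=101, p(14)=135, p(15)=176, p(16)=231, p(17)=297, p(18)=385, p(19)=490, p(20)=627, p(21)=792, p(22)=1002, p(23)=1255, p(24)=1575, p(25)=1958, p(26)=2436, p(27)=3010, p(28)=3718, p(29)=4565, p(30)=5604, p(31)=6842, p(32)=8349, p(33)=10143, p(34)=12310, p(35)=14883, p(36)=17977, p(37)=21637, p(38)=26015, p(39)=31185, p(40)=37338, p(41)=44583, p(42)=53174, p(43)=63261, p(44)=75175, p(45)=89134, p(46)=105558, p(47)=124754, p(48)=147273, p(49)=173525, p(50)=204226, p(51)=239943, p(52)=281589, p(53)=329931, p(54)=386155, p(55)=451276, p(56)=526823, p(57)=614154, p(58)=715220, p(59)=831820, p(60)=966467, p(61)=1121505, p(62)=1300156, p(63)=1505499, p(64)=1741630, p(65)=2012558, p(66)=2323520, p(67)=2679689, p(68)=3087735, p(69)=3554345, p(70)=4087968, p(71)=4697205, p(72)=5392783, p(73)=6185689, p(74)=7089500, p(75)=8118264, p(76)=9289091, p(77)=10619863, p(78)=12132164, p(79)=13848650, p(80)=15796476, p(81)=18004327, p(82)=20506255, p(83)=23338469, p(84)=26543660, p(85)=30167357, p(86)=34262962, p(87)=38887673, p(88)=44108109, p(89)=49995925, p(90)=56634173, p(91)=64112359, p(92)=72533807, p(93)=82010177, p(94)=92669720, p(95)=104651419, p(96)=118114304, p(97)=133230930, p(98)=150198136, p(99)=169229875, p(100)=190569292, p(101)=214481126, p(102)=241265379, p(103)=271248950, p(104)=304801365, p(105)=342325709.
Final step: p(106) = p(105) + p(104) - p(101) - p(99) + p(94) + p(91) - p(84) - p(80) + p(71) + p(66) - p(55) - p(49) + p(36) + p(29) - p(14) - p(6)
= 342325709 + 304801365 - 214481126 - 169229875 + 92669720 + 64112359 - 26543660 - 15796476 + 4697205 + 2323520 - 451276 - 173525 + 17977 + 4565 - 135 - 11
= 384276336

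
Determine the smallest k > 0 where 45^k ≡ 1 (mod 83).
82

83 is prime, so ord(45) divides φ(83) = 82.
Divisors of 82: 1, 2, 41, 82.
Repeated squaring: 45^1 ≡ 45, 45^2 ≡ 33, 45^4 ≡ 10, 45^8 ≡ 17, 45^16 ≡ 40, 45^32 ≡ 23, 45^64 ≡ 31 (mod 83).
Test 45^d mod 83 for each divisor d in increasing order:
45^1 ≡ 45
45^2 ≡ 33
45^41 = 45^32·45^8·45^1 ≡ 82
45^82 = 45^64·45^16·45^2 ≡ 1  ← first divisor giving 1
The order is 82.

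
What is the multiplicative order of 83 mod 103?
51

103 is prime, so ord(83) divides φ(103) = 102.
Divisors of 102: 1, 2, 3, 6, 17, 34, 51, 102.
Repeated squaring: 83^1 ≡ 83, 83^2 ≡ 91, 83^4 ≡ 41, 83^8 ≡ 33, 83^16 ≡ 59, 83^32 ≡ 82, 83^64 ≡ 29 (mod 103).
Test 83^d mod 103 for each divisor d in increasing order:
83^1 ≡ 83
83^2 ≡ 91
83^3 = 83^2·83^1 ≡ 34
83^6 = 83^4·83^2 ≡ 23
83^17 = 83^16·83^1 ≡ 56
83^34 = 83^32·83^2 ≡ 46
83^51 = 83^32·83^16·83^2·83^1 ≡ 1  ← first divisor giving 1
The order is 51.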